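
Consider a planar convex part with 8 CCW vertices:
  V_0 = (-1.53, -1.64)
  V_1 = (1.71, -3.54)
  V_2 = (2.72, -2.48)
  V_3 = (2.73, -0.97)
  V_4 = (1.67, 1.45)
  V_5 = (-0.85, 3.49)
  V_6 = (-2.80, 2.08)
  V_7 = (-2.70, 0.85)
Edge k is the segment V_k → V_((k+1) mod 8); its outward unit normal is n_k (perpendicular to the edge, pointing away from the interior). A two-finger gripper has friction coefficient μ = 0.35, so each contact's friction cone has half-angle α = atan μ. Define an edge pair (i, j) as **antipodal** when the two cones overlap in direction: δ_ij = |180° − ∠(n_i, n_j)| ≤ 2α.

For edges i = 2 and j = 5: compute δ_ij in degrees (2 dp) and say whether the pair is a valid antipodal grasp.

δ = 53.75°, invalid

α = atan 0.35 = 19.29°;  2α = 38.58°
edge 2: e_2 = (+0.01, +1.51);  n_2 = (+1.0000, -0.0066)
edge 5: e_5 = (-1.95, -1.41);  n_5 = (-0.5859, +0.8104)
∠(n_2, n_5) = 126.25°
δ = |180° − 126.25°| = 53.75°
53.75° > 2α = 38.58°  →  invalid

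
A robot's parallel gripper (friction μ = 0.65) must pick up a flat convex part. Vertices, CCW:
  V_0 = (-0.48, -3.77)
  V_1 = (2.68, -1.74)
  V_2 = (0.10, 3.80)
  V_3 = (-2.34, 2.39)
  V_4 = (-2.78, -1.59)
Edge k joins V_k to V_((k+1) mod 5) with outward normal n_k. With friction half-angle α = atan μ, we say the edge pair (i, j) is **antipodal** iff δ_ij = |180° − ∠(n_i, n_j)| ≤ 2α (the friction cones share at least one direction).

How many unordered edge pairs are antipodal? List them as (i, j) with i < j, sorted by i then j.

count = 4; pairs: (0,2), (0,3), (1,3), (1,4)

α = atan 0.65 = 33.02°;  2α = 66.05°
n_0 = (+0.5405, -0.8414)
n_1 = (+0.9065, +0.4222)
n_2 = (-0.5003, +0.8658)
n_3 = (-0.9939, +0.1099)
n_4 = (-0.6879, -0.7258)
  (0,1): δ = 97.75°  ·
  (0,2): δ = 2.69°  ✓
  (0,3): δ = 50.97°  ✓
  (0,4): δ = 103.82°  ·
  (1,2): δ = 84.95°  ·
  (1,3): δ = 31.28°  ✓
  (1,4): δ = 21.56°  ✓
  (2,3): δ = 126.33°  ·
  (2,4): δ = 73.49°  ·
  (3,4): δ = 127.16°  ·
antipodal pairs: 4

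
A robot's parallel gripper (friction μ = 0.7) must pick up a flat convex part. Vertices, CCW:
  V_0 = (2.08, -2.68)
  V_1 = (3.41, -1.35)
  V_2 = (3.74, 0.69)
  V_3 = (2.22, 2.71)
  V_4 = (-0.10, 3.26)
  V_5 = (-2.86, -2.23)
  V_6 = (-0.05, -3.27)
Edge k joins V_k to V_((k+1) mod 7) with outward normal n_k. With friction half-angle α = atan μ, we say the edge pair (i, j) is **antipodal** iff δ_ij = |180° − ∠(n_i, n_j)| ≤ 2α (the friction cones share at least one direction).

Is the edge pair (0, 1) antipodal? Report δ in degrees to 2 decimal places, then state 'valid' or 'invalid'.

δ = 144.19°, invalid

α = atan 0.7 = 34.99°;  2α = 69.98°
edge 0: e_0 = (+1.33, +1.33);  n_0 = (+0.7071, -0.7071)
edge 1: e_1 = (+0.33, +2.04);  n_1 = (+0.9872, -0.1597)
∠(n_0, n_1) = 35.81°
δ = |180° − 35.81°| = 144.19°
144.19° > 2α = 69.98°  →  invalid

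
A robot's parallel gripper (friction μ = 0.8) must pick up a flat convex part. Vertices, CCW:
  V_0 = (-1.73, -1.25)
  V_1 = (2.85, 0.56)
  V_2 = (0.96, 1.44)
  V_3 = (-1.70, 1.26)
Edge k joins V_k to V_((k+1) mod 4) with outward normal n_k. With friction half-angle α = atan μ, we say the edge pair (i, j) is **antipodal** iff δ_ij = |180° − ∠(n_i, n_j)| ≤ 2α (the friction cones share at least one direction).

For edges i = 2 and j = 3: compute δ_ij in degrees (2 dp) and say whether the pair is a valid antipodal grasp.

δ = 94.56°, invalid

α = atan 0.8 = 38.66°;  2α = 77.32°
edge 2: e_2 = (-2.66, -0.18);  n_2 = (-0.0675, +0.9977)
edge 3: e_3 = (-0.03, -2.51);  n_3 = (-0.9999, +0.0120)
∠(n_2, n_3) = 85.44°
δ = |180° − 85.44°| = 94.56°
94.56° > 2α = 77.32°  →  invalid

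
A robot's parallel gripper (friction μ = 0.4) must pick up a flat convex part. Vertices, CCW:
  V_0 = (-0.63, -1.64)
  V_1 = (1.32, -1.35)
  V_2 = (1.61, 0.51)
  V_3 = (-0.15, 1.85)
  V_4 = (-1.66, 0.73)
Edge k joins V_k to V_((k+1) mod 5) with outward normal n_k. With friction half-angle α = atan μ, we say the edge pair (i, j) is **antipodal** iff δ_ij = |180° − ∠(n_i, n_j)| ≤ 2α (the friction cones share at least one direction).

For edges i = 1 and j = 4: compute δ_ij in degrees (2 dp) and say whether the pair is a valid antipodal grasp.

δ = 32.35°, valid

α = atan 0.4 = 21.80°;  2α = 43.60°
edge 1: e_1 = (+0.29, +1.86);  n_1 = (+0.9881, -0.1541)
edge 4: e_4 = (+1.03, -2.37);  n_4 = (-0.9171, -0.3986)
∠(n_1, n_4) = 147.65°
δ = |180° − 147.65°| = 32.35°
32.35° ≤ 2α = 43.60°  →  valid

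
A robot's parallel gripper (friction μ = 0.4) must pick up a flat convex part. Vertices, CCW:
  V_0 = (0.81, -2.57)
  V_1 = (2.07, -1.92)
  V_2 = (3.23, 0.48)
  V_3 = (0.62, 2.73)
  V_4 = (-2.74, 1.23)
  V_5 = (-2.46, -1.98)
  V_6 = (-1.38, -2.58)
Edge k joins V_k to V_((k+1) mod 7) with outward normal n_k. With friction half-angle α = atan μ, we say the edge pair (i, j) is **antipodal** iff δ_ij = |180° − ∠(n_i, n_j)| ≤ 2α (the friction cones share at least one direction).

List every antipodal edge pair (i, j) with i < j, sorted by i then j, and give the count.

count = 6; pairs: (0,3), (1,3), (1,4), (2,5), (2,6), (3,6)

α = atan 0.4 = 21.80°;  2α = 43.60°
n_0 = (+0.4585, -0.8887)
n_1 = (+0.9003, -0.4352)
n_2 = (+0.6529, +0.7574)
n_3 = (-0.4077, +0.9131)
n_4 = (-0.9962, -0.0869)
n_5 = (-0.4856, -0.8742)
n_6 = (+0.0046, -1.0000)
  (0,1): δ = 143.08°  ·
  (0,2): δ = 68.05°  ·
  (0,3): δ = 3.23°  ✓
  (0,4): δ = 67.70°  ·
  (0,5): δ = 123.66°  ·
  (0,6): δ = 152.97°  ·
  (1,2): δ = 104.97°  ·
  (1,3): δ = 40.15°  ✓
  (1,4): δ = 30.78°  ✓
  (1,5): δ = 86.74°  ·
  (1,6): δ = 116.06°  ·
  (2,3): δ = 115.18°  ·
  (2,4): δ = 44.25°  ·
  (2,5): δ = 11.71°  ✓
  (2,6): δ = 41.03°  ✓
  (3,4): δ = 109.07°  ·
  (3,5): δ = 53.11°  ·
  (3,6): δ = 23.80°  ✓
  (4,5): δ = 124.04°  ·
  (4,6): δ = 94.72°  ·
  (5,6): δ = 150.68°  ·
antipodal pairs: 6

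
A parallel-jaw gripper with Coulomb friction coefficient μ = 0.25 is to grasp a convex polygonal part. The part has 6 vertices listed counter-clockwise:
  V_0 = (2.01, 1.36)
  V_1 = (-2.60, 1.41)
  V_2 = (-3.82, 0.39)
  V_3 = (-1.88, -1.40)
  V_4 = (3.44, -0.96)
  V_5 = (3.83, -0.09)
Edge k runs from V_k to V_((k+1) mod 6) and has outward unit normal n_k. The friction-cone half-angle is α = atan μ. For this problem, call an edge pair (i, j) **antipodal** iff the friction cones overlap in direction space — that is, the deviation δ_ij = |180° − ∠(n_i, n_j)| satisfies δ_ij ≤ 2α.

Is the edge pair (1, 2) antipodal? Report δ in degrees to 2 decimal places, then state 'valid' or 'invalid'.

α = atan 0.25 = 14.04°;  2α = 28.07°
edge 1: e_1 = (-1.22, -1.02);  n_1 = (-0.6414, +0.7672)
edge 2: e_2 = (+1.94, -1.79);  n_2 = (-0.6781, -0.7349)
∠(n_1, n_2) = 97.41°
δ = |180° − 97.41°| = 82.59°
82.59° > 2α = 28.07°  →  invalid

δ = 82.59°, invalid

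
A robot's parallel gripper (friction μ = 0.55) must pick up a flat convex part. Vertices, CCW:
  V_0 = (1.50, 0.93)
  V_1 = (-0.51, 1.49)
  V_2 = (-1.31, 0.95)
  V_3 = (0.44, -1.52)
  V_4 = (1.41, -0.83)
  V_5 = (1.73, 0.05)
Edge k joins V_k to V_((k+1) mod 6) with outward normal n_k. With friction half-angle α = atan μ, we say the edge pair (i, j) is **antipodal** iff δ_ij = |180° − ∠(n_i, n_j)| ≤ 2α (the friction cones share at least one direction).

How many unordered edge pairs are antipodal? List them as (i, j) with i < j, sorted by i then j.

α = atan 0.55 = 28.81°;  2α = 57.62°
n_0 = (+0.2684, +0.9633)
n_1 = (-0.5595, +0.8288)
n_2 = (-0.8160, -0.5781)
n_3 = (+0.5796, -0.8149)
n_4 = (+0.9398, -0.3417)
n_5 = (+0.9675, +0.2529)
  (0,1): δ = 130.41°  ·
  (0,2): δ = 39.11°  ✓
  (0,3): δ = 50.99°  ✓
  (0,4): δ = 85.59°  ·
  (0,5): δ = 120.22°  ·
  (1,2): δ = 88.70°  ·
  (1,3): δ = 1.41°  ✓
  (1,4): δ = 36.00°  ✓
  (1,5): δ = 70.63°  ·
  (2,3): δ = 89.89°  ·
  (2,4): δ = 55.30°  ✓
  (2,5): δ = 20.67°  ✓
  (3,4): δ = 145.41°  ·
  (3,5): δ = 110.78°  ·
  (4,5): δ = 145.37°  ·
antipodal pairs: 6

count = 6; pairs: (0,2), (0,3), (1,3), (1,4), (2,4), (2,5)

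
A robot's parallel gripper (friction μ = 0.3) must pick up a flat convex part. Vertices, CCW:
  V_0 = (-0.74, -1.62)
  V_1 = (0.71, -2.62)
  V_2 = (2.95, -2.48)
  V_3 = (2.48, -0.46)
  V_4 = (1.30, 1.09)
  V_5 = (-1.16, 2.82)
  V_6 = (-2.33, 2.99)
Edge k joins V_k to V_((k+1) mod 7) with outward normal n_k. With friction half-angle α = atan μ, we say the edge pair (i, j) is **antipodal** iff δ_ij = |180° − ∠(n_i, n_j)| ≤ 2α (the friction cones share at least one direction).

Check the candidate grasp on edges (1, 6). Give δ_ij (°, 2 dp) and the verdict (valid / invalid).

α = atan 0.3 = 16.70°;  2α = 33.40°
edge 1: e_1 = (+2.24, +0.14);  n_1 = (+0.0624, -0.9981)
edge 6: e_6 = (+1.59, -4.61);  n_6 = (-0.9454, -0.3261)
∠(n_1, n_6) = 74.55°
δ = |180° − 74.55°| = 105.45°
105.45° > 2α = 33.40°  →  invalid

δ = 105.45°, invalid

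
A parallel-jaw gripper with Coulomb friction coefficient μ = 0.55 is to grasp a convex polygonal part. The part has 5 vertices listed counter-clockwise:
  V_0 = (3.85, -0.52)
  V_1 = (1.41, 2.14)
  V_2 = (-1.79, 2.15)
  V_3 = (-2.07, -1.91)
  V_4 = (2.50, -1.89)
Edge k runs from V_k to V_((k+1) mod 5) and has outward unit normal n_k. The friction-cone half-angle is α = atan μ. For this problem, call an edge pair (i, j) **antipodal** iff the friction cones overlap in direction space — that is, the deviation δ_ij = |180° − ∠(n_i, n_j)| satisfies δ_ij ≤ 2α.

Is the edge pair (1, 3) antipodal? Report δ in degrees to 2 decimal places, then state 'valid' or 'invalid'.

α = atan 0.55 = 28.81°;  2α = 57.62°
edge 1: e_1 = (-3.20, +0.01);  n_1 = (+0.0031, +1.0000)
edge 3: e_3 = (+4.57, +0.02);  n_3 = (+0.0044, -1.0000)
∠(n_1, n_3) = 179.57°
δ = |180° − 179.57°| = 0.43°
0.43° ≤ 2α = 57.62°  →  valid

δ = 0.43°, valid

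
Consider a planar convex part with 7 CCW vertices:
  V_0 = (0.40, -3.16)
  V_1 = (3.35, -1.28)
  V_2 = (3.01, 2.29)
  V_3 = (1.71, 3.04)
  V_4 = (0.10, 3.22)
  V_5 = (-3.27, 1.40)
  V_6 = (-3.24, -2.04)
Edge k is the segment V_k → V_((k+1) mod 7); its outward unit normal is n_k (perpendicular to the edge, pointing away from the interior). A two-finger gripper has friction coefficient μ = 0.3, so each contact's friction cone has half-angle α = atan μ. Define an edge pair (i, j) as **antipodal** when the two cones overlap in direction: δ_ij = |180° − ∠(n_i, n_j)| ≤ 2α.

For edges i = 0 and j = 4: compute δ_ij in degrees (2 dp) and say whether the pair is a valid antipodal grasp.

δ = 4.14°, valid

α = atan 0.3 = 16.70°;  2α = 33.40°
edge 0: e_0 = (+2.95, +1.88);  n_0 = (+0.5374, -0.8433)
edge 4: e_4 = (-3.37, -1.82);  n_4 = (-0.4752, +0.8799)
∠(n_0, n_4) = 175.86°
δ = |180° − 175.86°| = 4.14°
4.14° ≤ 2α = 33.40°  →  valid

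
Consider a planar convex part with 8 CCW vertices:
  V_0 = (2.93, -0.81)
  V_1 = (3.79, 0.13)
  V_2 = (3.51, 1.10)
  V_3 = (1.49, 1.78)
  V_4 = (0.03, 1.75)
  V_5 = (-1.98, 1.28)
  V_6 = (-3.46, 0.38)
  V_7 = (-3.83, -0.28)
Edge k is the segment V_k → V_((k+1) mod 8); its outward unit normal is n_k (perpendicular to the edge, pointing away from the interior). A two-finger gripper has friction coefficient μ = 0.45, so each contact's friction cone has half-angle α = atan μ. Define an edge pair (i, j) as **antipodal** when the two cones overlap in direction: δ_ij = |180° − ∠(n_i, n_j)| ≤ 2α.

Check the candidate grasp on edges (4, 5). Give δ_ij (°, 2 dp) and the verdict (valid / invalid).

α = atan 0.45 = 24.23°;  2α = 48.46°
edge 4: e_4 = (-2.01, -0.47);  n_4 = (-0.2277, +0.9737)
edge 5: e_5 = (-1.48, -0.90);  n_5 = (-0.5196, +0.8544)
∠(n_4, n_5) = 18.14°
δ = |180° − 18.14°| = 161.86°
161.86° > 2α = 48.46°  →  invalid

δ = 161.86°, invalid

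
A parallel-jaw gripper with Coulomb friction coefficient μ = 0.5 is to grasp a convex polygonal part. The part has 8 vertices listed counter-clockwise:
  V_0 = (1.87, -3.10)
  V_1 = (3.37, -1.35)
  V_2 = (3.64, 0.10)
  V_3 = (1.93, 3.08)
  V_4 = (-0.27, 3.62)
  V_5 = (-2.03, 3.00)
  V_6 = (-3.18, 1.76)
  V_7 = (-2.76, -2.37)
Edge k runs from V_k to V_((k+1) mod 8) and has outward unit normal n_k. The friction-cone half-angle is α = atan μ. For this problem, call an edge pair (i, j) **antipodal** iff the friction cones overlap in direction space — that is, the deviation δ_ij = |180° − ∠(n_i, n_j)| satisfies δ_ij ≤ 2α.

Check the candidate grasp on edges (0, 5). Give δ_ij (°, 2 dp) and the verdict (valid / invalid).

δ = 2.24°, valid

α = atan 0.5 = 26.57°;  2α = 53.13°
edge 0: e_0 = (+1.50, +1.75);  n_0 = (+0.7593, -0.6508)
edge 5: e_5 = (-1.15, -1.24);  n_5 = (-0.7332, +0.6800)
∠(n_0, n_5) = 177.76°
δ = |180° − 177.76°| = 2.24°
2.24° ≤ 2α = 53.13°  →  valid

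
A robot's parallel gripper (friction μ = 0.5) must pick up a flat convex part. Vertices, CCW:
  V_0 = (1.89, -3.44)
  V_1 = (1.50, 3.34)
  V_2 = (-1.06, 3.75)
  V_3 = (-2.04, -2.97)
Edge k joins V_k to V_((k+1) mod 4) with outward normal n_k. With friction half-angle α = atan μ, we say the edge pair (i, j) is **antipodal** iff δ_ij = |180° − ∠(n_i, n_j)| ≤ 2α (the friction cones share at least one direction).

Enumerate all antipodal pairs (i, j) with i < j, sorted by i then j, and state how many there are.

count = 2; pairs: (0,2), (1,3)

α = atan 0.5 = 26.57°;  2α = 53.13°
n_0 = (+0.9983, +0.0574)
n_1 = (+0.1581, +0.9874)
n_2 = (-0.9895, +0.1443)
n_3 = (-0.1187, -0.9929)
  (0,1): δ = 102.39°  ·
  (0,2): δ = 11.59°  ✓
  (0,3): δ = 79.89°  ·
  (1,2): δ = 89.20°  ·
  (1,3): δ = 2.28°  ✓
  (2,3): δ = 88.52°  ·
antipodal pairs: 2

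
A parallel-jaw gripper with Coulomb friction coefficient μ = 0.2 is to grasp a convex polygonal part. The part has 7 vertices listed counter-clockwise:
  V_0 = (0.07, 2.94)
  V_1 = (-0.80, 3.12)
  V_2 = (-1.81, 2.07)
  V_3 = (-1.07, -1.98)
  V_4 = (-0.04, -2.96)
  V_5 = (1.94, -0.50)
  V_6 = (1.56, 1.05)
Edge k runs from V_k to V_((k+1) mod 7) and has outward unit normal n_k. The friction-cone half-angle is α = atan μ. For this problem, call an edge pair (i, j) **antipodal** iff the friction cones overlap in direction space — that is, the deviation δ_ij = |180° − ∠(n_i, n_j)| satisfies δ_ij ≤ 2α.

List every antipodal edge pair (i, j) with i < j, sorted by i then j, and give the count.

count = 3; pairs: (1,4), (2,5), (3,6)

α = atan 0.2 = 11.31°;  2α = 22.62°
n_0 = (+0.2026, +0.9793)
n_1 = (-0.7207, +0.6932)
n_2 = (-0.9837, -0.1797)
n_3 = (-0.6893, -0.7245)
n_4 = (+0.7790, -0.6270)
n_5 = (+0.9712, +0.2381)
n_6 = (+0.7853, +0.6191)
  (0,1): δ = 122.20°  ·
  (0,2): δ = 67.96°  ·
  (0,3): δ = 31.89°  ·
  (0,4): δ = 62.86°  ·
  (0,5): δ = 115.46°  ·
  (0,6): δ = 139.94°  ·
  (1,2): δ = 125.76°  ·
  (1,3): δ = 89.69°  ·
  (1,4): δ = 5.06°  ✓
  (1,5): δ = 57.66°  ·
  (1,6): δ = 82.14°  ·
  (2,3): δ = 143.93°  ·
  (2,4): δ = 49.18°  ·
  (2,5): δ = 3.42°  ✓
  (2,6): δ = 27.90°  ·
  (3,4): δ = 85.25°  ·
  (3,5): δ = 32.65°  ·
  (3,6): δ = 8.17°  ✓
  (4,5): δ = 127.40°  ·
  (4,6): δ = 102.92°  ·
  (5,6): δ = 155.52°  ·
antipodal pairs: 3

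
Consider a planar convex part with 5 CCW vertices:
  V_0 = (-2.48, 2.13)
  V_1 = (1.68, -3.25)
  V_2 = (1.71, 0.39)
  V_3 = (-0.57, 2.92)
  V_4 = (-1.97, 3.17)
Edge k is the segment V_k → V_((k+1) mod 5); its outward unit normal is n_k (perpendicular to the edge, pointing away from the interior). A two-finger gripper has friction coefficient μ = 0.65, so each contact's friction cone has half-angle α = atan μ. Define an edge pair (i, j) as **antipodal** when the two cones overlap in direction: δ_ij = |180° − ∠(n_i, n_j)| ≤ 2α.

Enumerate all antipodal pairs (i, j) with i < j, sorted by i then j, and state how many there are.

α = atan 0.65 = 33.02°;  2α = 66.05°
n_0 = (-0.7911, -0.6117)
n_1 = (+1.0000, -0.0082)
n_2 = (+0.7429, +0.6695)
n_3 = (+0.1758, +0.9844)
n_4 = (-0.8979, +0.4403)
  (0,1): δ = 38.18°  ✓
  (0,2): δ = 4.31°  ✓
  (0,3): δ = 42.16°  ✓
  (0,4): δ = 116.16°  ·
  (1,2): δ = 137.50°  ·
  (1,3): δ = 99.65°  ·
  (1,4): δ = 25.65°  ✓
  (2,3): δ = 142.15°  ·
  (2,4): δ = 68.15°  ·
  (3,4): δ = 106.00°  ·
antipodal pairs: 4

count = 4; pairs: (0,1), (0,2), (0,3), (1,4)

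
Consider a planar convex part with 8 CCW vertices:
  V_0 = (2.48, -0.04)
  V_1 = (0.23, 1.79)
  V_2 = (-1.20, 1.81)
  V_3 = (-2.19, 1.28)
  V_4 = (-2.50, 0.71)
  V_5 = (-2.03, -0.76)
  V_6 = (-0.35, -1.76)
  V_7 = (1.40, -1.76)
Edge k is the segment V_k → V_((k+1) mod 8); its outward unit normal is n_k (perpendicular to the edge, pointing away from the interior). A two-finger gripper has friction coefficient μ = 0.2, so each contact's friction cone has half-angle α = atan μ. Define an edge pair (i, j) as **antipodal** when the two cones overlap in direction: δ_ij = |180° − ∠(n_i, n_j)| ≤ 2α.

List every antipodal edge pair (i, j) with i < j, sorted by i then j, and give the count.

α = atan 0.2 = 11.31°;  2α = 22.62°
n_0 = (+0.6310, +0.7758)
n_1 = (+0.0140, +0.9999)
n_2 = (-0.4720, +0.8816)
n_3 = (-0.8785, +0.4778)
n_4 = (-0.9525, -0.3045)
n_5 = (-0.5115, -0.8593)
n_6 = (+0.0000, -1.0000)
n_7 = (+0.8469, -0.5318)
  (0,1): δ = 141.68°  ·
  (0,2): δ = 112.71°  ·
  (0,3): δ = 79.42°  ·
  (0,4): δ = 33.15°  ·
  (0,5): δ = 8.36°  ✓
  (0,6): δ = 39.12°  ·
  (0,7): δ = 97.00°  ·
  (1,2): δ = 151.04°  ·
  (1,3): δ = 117.74°  ·
  (1,4): δ = 71.47°  ·
  (1,5): δ = 29.96°  ·
  (1,6): δ = 0.80°  ✓
  (1,7): δ = 58.68°  ·
  (2,3): δ = 146.70°  ·
  (2,4): δ = 100.43°  ·
  (2,5): δ = 58.93°  ·
  (2,6): δ = 28.16°  ·
  (2,7): δ = 29.71°  ·
  (3,4): δ = 133.73°  ·
  (3,5): δ = 92.22°  ·
  (3,6): δ = 61.46°  ·
  (3,7): δ = 3.59°  ✓
  (4,5): δ = 138.49°  ·
  (4,6): δ = 107.73°  ·
  (4,7): δ = 49.86°  ·
  (5,6): δ = 149.24°  ·
  (5,7): δ = 91.36°  ·
  (6,7): δ = 122.12°  ·
antipodal pairs: 3

count = 3; pairs: (0,5), (1,6), (3,7)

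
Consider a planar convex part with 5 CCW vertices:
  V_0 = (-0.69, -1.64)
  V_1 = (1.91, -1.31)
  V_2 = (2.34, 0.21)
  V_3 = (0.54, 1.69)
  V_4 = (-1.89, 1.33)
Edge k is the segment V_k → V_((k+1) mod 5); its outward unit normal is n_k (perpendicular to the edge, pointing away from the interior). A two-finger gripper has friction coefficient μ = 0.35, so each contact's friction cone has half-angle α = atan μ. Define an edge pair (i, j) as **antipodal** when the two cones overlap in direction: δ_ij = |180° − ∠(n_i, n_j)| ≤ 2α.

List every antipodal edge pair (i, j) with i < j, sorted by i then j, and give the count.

α = atan 0.35 = 19.29°;  2α = 38.58°
n_0 = (+0.1259, -0.9920)
n_1 = (+0.9622, -0.2722)
n_2 = (+0.6351, +0.7724)
n_3 = (-0.1465, +0.9892)
n_4 = (-0.9272, -0.3746)
  (0,1): δ = 113.03°  ·
  (0,2): δ = 46.66°  ·
  (0,3): δ = 1.19°  ✓
  (0,4): δ = 104.77°  ·
  (1,2): δ = 113.63°  ·
  (1,3): δ = 65.78°  ·
  (1,4): δ = 37.80°  ✓
  (2,3): δ = 132.15°  ·
  (2,4): δ = 28.57°  ✓
  (3,4): δ = 76.43°  ·
antipodal pairs: 3

count = 3; pairs: (0,3), (1,4), (2,4)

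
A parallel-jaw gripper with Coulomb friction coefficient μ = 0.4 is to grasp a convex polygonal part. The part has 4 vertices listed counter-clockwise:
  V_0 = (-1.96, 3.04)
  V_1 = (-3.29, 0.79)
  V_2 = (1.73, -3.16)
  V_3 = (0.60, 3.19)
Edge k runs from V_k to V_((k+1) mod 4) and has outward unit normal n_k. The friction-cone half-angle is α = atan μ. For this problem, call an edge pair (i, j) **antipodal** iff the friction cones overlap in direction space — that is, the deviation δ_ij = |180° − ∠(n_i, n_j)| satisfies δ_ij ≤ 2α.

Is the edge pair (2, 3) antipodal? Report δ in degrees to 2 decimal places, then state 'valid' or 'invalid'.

δ = 96.74°, invalid

α = atan 0.4 = 21.80°;  2α = 43.60°
edge 2: e_2 = (-1.13, +6.35);  n_2 = (+0.9845, +0.1752)
edge 3: e_3 = (-2.56, -0.15);  n_3 = (-0.0585, +0.9983)
∠(n_2, n_3) = 83.26°
δ = |180° − 83.26°| = 96.74°
96.74° > 2α = 43.60°  →  invalid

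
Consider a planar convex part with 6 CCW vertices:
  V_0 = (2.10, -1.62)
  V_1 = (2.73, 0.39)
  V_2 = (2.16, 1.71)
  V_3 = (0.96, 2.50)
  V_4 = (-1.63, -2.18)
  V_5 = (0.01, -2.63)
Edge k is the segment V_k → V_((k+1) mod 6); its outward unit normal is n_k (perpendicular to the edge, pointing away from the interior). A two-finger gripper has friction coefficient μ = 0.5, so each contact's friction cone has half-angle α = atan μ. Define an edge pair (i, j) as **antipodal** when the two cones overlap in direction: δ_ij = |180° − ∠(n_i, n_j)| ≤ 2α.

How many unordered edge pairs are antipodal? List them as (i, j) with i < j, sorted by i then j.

α = atan 0.5 = 26.57°;  2α = 53.13°
n_0 = (+0.9542, -0.2991)
n_1 = (+0.9181, +0.3964)
n_2 = (+0.5499, +0.8352)
n_3 = (-0.8749, +0.4842)
n_4 = (-0.2646, -0.9644)
n_5 = (+0.4351, -0.9004)
  (0,1): δ = 139.24°  ·
  (0,2): δ = 105.96°  ·
  (0,3): δ = 11.56°  ✓
  (0,4): δ = 92.06°  ·
  (0,5): δ = 133.20°  ·
  (1,2): δ = 146.71°  ·
  (1,3): δ = 52.32°  ✓
  (1,4): δ = 51.30°  ✓
  (1,5): δ = 92.44°  ·
  (2,3): δ = 85.60°  ·
  (2,4): δ = 18.01°  ✓
  (2,5): δ = 59.15°  ·
  (3,4): δ = 76.38°  ·
  (3,5): δ = 35.25°  ✓
  (4,5): δ = 138.86°  ·
antipodal pairs: 5

count = 5; pairs: (0,3), (1,3), (1,4), (2,4), (3,5)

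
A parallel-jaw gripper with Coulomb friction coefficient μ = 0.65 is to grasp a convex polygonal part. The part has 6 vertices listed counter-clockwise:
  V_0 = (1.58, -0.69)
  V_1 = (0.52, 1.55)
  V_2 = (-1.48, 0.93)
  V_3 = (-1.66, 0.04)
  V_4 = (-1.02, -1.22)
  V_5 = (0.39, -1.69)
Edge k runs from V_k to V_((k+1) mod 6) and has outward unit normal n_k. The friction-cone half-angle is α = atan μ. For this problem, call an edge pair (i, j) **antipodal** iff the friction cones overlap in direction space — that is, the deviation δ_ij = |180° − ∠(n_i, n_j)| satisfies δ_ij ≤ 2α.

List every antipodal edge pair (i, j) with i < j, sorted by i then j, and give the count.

count = 6; pairs: (0,2), (0,3), (0,4), (1,4), (1,5), (2,5)

α = atan 0.65 = 33.02°;  2α = 66.05°
n_0 = (+0.9039, +0.4277)
n_1 = (-0.2961, +0.9552)
n_2 = (-0.9802, +0.1982)
n_3 = (-0.8916, -0.4529)
n_4 = (-0.3162, -0.9487)
n_5 = (+0.6433, -0.7656)
  (0,1): δ = 98.10°  ·
  (0,2): δ = 36.76°  ✓
  (0,3): δ = 1.60°  ✓
  (0,4): δ = 46.24°  ✓
  (0,5): δ = 104.72°  ·
  (1,2): δ = 118.66°  ·
  (1,3): δ = 80.30°  ·
  (1,4): δ = 35.66°  ✓
  (1,5): δ = 22.82°  ✓
  (2,3): δ = 141.64°  ·
  (2,4): δ = 97.00°  ·
  (2,5): δ = 38.52°  ✓
  (3,4): δ = 135.36°  ·
  (3,5): δ = 76.89°  ·
  (4,5): δ = 121.52°  ·
antipodal pairs: 6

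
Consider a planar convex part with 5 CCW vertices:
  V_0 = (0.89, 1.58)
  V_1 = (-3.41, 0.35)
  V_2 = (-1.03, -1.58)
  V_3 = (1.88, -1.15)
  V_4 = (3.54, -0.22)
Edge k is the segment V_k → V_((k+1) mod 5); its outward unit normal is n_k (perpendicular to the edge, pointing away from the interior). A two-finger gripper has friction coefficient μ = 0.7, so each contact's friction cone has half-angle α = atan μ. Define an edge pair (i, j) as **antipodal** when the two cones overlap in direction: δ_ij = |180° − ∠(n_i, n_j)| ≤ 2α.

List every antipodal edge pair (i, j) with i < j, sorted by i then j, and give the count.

α = atan 0.7 = 34.99°;  2α = 69.98°
n_0 = (-0.2750, +0.9614)
n_1 = (-0.6299, -0.7767)
n_2 = (+0.1462, -0.9893)
n_3 = (+0.4888, -0.8724)
n_4 = (+0.5619, +0.8272)
  (0,1): δ = 55.00°  ✓
  (0,2): δ = 7.56°  ✓
  (0,3): δ = 13.30°  ✓
  (0,4): δ = 129.85°  ·
  (1,2): δ = 132.56°  ·
  (1,3): δ = 111.70°  ·
  (1,4): δ = 4.85°  ✓
  (2,3): δ = 159.15°  ·
  (2,4): δ = 42.59°  ✓
  (3,4): δ = 63.45°  ✓
antipodal pairs: 6

count = 6; pairs: (0,1), (0,2), (0,3), (1,4), (2,4), (3,4)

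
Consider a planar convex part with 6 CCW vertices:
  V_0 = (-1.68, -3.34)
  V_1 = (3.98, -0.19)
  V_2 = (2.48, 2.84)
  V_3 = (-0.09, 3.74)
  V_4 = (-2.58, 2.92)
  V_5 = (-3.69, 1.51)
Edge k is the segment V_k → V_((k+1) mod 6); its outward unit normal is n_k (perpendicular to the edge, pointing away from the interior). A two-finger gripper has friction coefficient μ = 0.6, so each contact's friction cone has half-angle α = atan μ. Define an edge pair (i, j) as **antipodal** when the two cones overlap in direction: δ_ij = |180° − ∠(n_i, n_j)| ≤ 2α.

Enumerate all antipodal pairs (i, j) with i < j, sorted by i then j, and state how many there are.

α = atan 0.6 = 30.96°;  2α = 61.93°
n_0 = (+0.4863, -0.8738)
n_1 = (+0.8962, +0.4437)
n_2 = (+0.3305, +0.9438)
n_3 = (-0.3128, +0.9498)
n_4 = (-0.7857, +0.6186)
n_5 = (-0.9238, -0.3829)
  (0,1): δ = 92.76°  ·
  (0,2): δ = 48.40°  ✓
  (0,3): δ = 10.87°  ✓
  (0,4): δ = 22.69°  ✓
  (0,5): δ = 83.41°  ·
  (1,2): δ = 135.64°  ·
  (1,3): δ = 98.11°  ·
  (1,4): δ = 64.55°  ·
  (1,5): δ = 3.83°  ✓
  (2,3): δ = 142.47°  ·
  (2,4): δ = 108.91°  ·
  (2,5): δ = 48.19°  ✓
  (3,4): δ = 146.44°  ·
  (3,5): δ = 85.72°  ·
  (4,5): δ = 119.28°  ·
antipodal pairs: 5

count = 5; pairs: (0,2), (0,3), (0,4), (1,5), (2,5)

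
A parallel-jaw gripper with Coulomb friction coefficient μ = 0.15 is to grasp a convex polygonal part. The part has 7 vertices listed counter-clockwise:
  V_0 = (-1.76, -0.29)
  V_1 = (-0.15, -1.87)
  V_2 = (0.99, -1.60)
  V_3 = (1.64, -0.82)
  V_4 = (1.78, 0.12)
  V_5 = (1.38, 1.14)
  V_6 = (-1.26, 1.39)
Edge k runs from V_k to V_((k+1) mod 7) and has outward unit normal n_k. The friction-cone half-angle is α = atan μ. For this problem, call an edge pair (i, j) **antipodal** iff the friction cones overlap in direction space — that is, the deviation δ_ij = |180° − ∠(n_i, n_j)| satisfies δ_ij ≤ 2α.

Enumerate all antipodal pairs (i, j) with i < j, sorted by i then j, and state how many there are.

count = 1; pairs: (3,6)

α = atan 0.15 = 8.53°;  2α = 17.06°
n_0 = (-0.7004, -0.7137)
n_1 = (+0.2305, -0.9731)
n_2 = (+0.7682, -0.6402)
n_3 = (+0.9891, -0.1473)
n_4 = (+0.9310, +0.3651)
n_5 = (+0.0943, +0.9955)
n_6 = (-0.9585, +0.2853)
  (0,1): δ = 122.21°  ·
  (0,2): δ = 85.34°  ·
  (0,3): δ = 54.01°  ·
  (0,4): δ = 24.13°  ·
  (0,5): δ = 39.05°  ·
  (0,6): δ = 117.89°  ·
  (1,2): δ = 143.13°  ·
  (1,3): δ = 111.80°  ·
  (1,4): δ = 81.91°  ·
  (1,5): δ = 18.73°  ·
  (1,6): δ = 60.10°  ·
  (2,3): δ = 148.67°  ·
  (2,4): δ = 118.78°  ·
  (2,5): δ = 55.60°  ·
  (2,6): δ = 23.23°  ·
  (3,4): δ = 150.12°  ·
  (3,5): δ = 86.94°  ·
  (3,6): δ = 8.10°  ✓
  (4,5): δ = 116.82°  ·
  (4,6): δ = 37.99°  ·
  (5,6): δ = 101.16°  ·
antipodal pairs: 1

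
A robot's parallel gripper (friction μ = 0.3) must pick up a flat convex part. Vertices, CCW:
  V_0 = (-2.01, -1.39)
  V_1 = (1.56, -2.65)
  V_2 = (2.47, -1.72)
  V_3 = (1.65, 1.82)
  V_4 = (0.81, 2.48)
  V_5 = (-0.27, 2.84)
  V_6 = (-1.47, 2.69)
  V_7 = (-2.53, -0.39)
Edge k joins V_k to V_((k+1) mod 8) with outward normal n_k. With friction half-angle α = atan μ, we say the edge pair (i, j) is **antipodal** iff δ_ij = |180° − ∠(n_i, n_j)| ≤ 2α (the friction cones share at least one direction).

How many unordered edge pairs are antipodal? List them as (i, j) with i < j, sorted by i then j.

count = 7; pairs: (0,3), (0,4), (0,5), (1,6), (2,6), (2,7), (3,7)

α = atan 0.3 = 16.70°;  2α = 33.40°
n_0 = (-0.3328, -0.9430)
n_1 = (+0.7148, -0.6994)
n_2 = (+0.9742, +0.2257)
n_3 = (+0.6178, +0.7863)
n_4 = (+0.3162, +0.9487)
n_5 = (-0.1240, +0.9923)
n_6 = (-0.9456, +0.3254)
n_7 = (-0.8872, -0.4614)
  (0,1): δ = 114.94°  ·
  (0,2): δ = 57.52°  ·
  (0,3): δ = 18.72°  ✓
  (0,4): δ = 1.01°  ✓
  (0,5): δ = 26.57°  ✓
  (0,6): δ = 90.45°  ·
  (0,7): δ = 136.91°  ·
  (1,2): δ = 122.58°  ·
  (1,3): δ = 83.78°  ·
  (1,4): δ = 64.06°  ·
  (1,5): δ = 38.50°  ·
  (1,6): δ = 25.39°  ✓
  (1,7): δ = 71.85°  ·
  (2,3): δ = 141.20°  ·
  (2,4): δ = 121.48°  ·
  (2,5): δ = 95.92°  ·
  (2,6): δ = 32.03°  ✓
  (2,7): δ = 14.43°  ✓
  (3,4): δ = 160.28°  ·
  (3,5): δ = 134.72°  ·
  (3,6): δ = 70.83°  ·
  (3,7): δ = 24.37°  ✓
  (4,5): δ = 154.44°  ·
  (4,6): δ = 90.56°  ·
  (4,7): δ = 44.09°  ·
  (5,6): δ = 116.12°  ·
  (5,7): δ = 69.65°  ·
  (6,7): δ = 133.53°  ·
antipodal pairs: 7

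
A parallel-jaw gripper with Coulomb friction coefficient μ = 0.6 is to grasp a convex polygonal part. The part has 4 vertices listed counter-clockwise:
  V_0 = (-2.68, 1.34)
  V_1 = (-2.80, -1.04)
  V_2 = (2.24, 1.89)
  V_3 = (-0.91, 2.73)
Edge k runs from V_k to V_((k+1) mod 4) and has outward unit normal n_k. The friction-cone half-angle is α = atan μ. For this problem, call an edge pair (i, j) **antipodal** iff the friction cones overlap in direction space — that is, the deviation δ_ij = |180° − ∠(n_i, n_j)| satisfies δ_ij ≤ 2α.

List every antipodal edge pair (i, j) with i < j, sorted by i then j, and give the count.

α = atan 0.6 = 30.96°;  2α = 61.93°
n_0 = (-0.9987, +0.0504)
n_1 = (+0.5026, -0.8645)
n_2 = (+0.2577, +0.9662)
n_3 = (-0.6176, +0.7865)
  (0,1): δ = 56.94°  ✓
  (0,2): δ = 77.96°  ·
  (0,3): δ = 131.03°  ·
  (1,2): δ = 45.10°  ✓
  (1,3): δ = 7.97°  ✓
  (2,3): δ = 126.93°  ·
antipodal pairs: 3

count = 3; pairs: (0,1), (1,2), (1,3)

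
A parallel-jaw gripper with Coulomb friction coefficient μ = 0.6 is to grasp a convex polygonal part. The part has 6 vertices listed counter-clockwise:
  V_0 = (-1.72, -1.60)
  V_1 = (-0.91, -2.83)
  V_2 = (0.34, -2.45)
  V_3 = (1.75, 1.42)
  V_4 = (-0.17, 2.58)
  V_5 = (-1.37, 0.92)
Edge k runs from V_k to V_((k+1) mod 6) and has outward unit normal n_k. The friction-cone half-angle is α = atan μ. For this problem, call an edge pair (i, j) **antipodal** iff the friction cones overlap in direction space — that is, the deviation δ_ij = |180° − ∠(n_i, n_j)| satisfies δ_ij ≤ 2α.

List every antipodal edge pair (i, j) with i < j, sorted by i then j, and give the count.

count = 6; pairs: (0,2), (0,3), (1,3), (1,4), (2,4), (2,5)

α = atan 0.6 = 30.96°;  2α = 61.93°
n_0 = (-0.8352, -0.5500)
n_1 = (+0.2909, -0.9568)
n_2 = (+0.9396, -0.3423)
n_3 = (+0.5171, +0.8559)
n_4 = (-0.8104, +0.5858)
n_5 = (-0.9905, +0.1376)
  (0,1): δ = 106.46°  ·
  (0,2): δ = 53.39°  ✓
  (0,3): δ = 25.49°  ✓
  (0,4): δ = 110.77°  ·
  (0,5): δ = 138.73°  ·
  (1,2): δ = 126.93°  ·
  (1,3): δ = 48.05°  ✓
  (1,4): δ = 37.23°  ✓
  (1,5): δ = 65.18°  ·
  (2,3): δ = 101.12°  ·
  (2,4): δ = 15.84°  ✓
  (2,5): δ = 12.11°  ✓
  (3,4): δ = 94.72°  ·
  (3,5): δ = 66.77°  ·
  (4,5): δ = 152.04°  ·
antipodal pairs: 6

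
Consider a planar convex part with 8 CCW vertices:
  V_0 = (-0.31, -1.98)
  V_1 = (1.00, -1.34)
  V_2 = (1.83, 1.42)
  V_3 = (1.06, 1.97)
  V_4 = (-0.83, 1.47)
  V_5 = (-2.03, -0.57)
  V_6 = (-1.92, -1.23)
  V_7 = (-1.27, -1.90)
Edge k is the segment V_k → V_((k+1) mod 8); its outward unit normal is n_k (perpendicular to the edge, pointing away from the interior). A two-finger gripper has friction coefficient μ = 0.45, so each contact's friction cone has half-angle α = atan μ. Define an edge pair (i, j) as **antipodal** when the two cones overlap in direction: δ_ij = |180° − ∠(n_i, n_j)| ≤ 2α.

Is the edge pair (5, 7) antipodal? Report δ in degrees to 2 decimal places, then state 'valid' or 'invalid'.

α = atan 0.45 = 24.23°;  2α = 48.46°
edge 5: e_5 = (+0.11, -0.66);  n_5 = (-0.9864, -0.1644)
edge 7: e_7 = (+0.96, -0.08);  n_7 = (-0.0830, -0.9965)
∠(n_5, n_7) = 75.77°
δ = |180° − 75.77°| = 104.23°
104.23° > 2α = 48.46°  →  invalid

δ = 104.23°, invalid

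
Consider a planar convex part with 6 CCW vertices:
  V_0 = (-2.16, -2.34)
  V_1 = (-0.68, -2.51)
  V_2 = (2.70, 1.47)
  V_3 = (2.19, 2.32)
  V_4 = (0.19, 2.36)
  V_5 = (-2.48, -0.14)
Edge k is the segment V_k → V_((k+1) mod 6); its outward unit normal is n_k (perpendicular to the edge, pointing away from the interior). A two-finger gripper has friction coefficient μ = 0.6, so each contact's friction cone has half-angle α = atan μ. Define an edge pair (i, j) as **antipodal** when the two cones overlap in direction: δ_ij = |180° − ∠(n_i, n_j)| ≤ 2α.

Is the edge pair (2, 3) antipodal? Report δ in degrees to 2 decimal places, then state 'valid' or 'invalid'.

α = atan 0.6 = 30.96°;  2α = 61.93°
edge 2: e_2 = (-0.51, +0.85);  n_2 = (+0.8575, +0.5145)
edge 3: e_3 = (-2.00, +0.04);  n_3 = (+0.0200, +0.9998)
∠(n_2, n_3) = 57.89°
δ = |180° − 57.89°| = 122.11°
122.11° > 2α = 61.93°  →  invalid

δ = 122.11°, invalid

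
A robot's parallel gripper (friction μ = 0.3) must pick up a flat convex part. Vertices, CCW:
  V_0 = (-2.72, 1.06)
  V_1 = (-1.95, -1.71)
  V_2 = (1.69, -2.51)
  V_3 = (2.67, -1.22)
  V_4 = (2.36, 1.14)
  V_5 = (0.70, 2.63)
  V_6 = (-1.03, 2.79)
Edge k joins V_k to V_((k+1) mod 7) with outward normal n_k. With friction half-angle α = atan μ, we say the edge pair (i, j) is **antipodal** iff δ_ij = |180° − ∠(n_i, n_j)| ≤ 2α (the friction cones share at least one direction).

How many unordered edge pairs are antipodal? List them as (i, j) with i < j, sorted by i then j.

α = atan 0.3 = 16.70°;  2α = 33.40°
n_0 = (-0.9635, -0.2678)
n_1 = (-0.2147, -0.9767)
n_2 = (+0.7963, -0.6049)
n_3 = (+0.9915, +0.1302)
n_4 = (+0.6680, +0.7442)
n_5 = (+0.0921, +0.9958)
n_6 = (-0.7153, +0.6988)
  (0,1): δ = 117.93°  ·
  (0,2): δ = 52.76°  ·
  (0,3): δ = 8.05°  ✓
  (0,4): δ = 32.55°  ✓
  (0,5): δ = 69.18°  ·
  (0,6): δ = 120.14°  ·
  (1,2): δ = 114.83°  ·
  (1,3): δ = 70.12°  ·
  (1,4): δ = 29.52°  ✓
  (1,5): δ = 7.11°  ✓
  (1,6): δ = 58.07°  ·
  (2,3): δ = 135.29°  ·
  (2,4): δ = 94.69°  ·
  (2,5): δ = 58.06°  ·
  (2,6): δ = 7.11°  ✓
  (3,4): δ = 139.39°  ·
  (3,5): δ = 102.77°  ·
  (3,6): δ = 51.81°  ·
  (4,5): δ = 143.37°  ·
  (4,6): δ = 92.42°  ·
  (5,6): δ = 129.05°  ·
antipodal pairs: 5

count = 5; pairs: (0,3), (0,4), (1,4), (1,5), (2,6)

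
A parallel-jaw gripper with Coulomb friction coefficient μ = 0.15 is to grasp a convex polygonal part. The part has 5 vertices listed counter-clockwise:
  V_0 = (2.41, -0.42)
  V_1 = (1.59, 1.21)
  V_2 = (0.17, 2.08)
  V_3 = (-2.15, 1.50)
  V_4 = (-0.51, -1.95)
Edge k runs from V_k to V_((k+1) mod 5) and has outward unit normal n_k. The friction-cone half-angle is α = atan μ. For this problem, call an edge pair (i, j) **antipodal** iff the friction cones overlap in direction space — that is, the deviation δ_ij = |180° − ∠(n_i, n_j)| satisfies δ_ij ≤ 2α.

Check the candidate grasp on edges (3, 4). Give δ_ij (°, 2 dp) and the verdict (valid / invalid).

α = atan 0.15 = 8.53°;  2α = 17.06°
edge 3: e_3 = (+1.64, -3.45);  n_3 = (-0.9032, -0.4293)
edge 4: e_4 = (+2.92, +1.53);  n_4 = (+0.4641, -0.8858)
∠(n_3, n_4) = 92.23°
δ = |180° − 92.23°| = 87.77°
87.77° > 2α = 17.06°  →  invalid

δ = 87.77°, invalid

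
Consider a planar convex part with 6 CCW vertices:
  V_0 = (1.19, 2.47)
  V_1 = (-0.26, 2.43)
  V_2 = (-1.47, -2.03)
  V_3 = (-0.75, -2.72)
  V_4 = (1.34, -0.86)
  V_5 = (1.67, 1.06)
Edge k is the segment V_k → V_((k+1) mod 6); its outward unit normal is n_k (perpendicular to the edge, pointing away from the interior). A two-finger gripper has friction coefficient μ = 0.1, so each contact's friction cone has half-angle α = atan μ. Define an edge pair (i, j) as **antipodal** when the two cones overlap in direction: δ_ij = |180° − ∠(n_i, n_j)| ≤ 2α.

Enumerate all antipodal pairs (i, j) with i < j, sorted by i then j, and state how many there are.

α = atan 0.1 = 5.71°;  2α = 11.42°
n_0 = (-0.0276, +0.9996)
n_1 = (-0.9651, +0.2618)
n_2 = (-0.6919, -0.7220)
n_3 = (+0.6648, -0.7470)
n_4 = (+0.9855, -0.1694)
n_5 = (+0.9466, +0.3223)
  (0,1): δ = 106.76°  ·
  (0,2): δ = 45.36°  ·
  (0,3): δ = 40.09°  ·
  (0,4): δ = 78.67°  ·
  (0,5): δ = 107.22°  ·
  (1,2): δ = 118.60°  ·
  (1,3): δ = 33.15°  ·
  (1,4): δ = 5.43°  ✓
  (1,5): δ = 33.98°  ·
  (2,3): δ = 94.55°  ·
  (2,4): δ = 55.97°  ·
  (2,5): δ = 27.42°  ·
  (3,4): δ = 141.42°  ·
  (3,5): δ = 112.87°  ·
  (4,5): δ = 151.45°  ·
antipodal pairs: 1

count = 1; pairs: (1,4)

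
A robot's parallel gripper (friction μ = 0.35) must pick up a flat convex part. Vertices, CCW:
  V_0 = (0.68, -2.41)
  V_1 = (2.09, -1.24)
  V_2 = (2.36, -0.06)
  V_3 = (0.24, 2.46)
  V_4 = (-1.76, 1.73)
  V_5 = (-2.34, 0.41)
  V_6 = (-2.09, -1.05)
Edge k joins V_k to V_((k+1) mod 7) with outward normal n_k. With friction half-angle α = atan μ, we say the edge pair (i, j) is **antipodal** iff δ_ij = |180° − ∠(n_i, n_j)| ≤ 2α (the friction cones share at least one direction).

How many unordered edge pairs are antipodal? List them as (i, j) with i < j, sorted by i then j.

α = atan 0.35 = 19.29°;  2α = 38.58°
n_0 = (+0.6386, -0.7696)
n_1 = (+0.9748, -0.2230)
n_2 = (+0.7652, +0.6438)
n_3 = (-0.3429, +0.9394)
n_4 = (-0.9155, +0.4023)
n_5 = (-0.9857, -0.1688)
n_6 = (-0.4407, -0.8976)
  (0,1): δ = 142.57°  ·
  (0,2): δ = 89.61°  ·
  (0,3): δ = 19.63°  ✓
  (0,4): δ = 26.59°  ✓
  (0,5): δ = 60.03°  ·
  (0,6): δ = 114.16°  ·
  (1,2): δ = 127.04°  ·
  (1,3): δ = 57.06°  ·
  (1,4): δ = 10.83°  ✓
  (1,5): δ = 22.60°  ✓
  (1,6): δ = 76.74°  ·
  (2,3): δ = 110.02°  ·
  (2,4): δ = 63.79°  ·
  (2,5): δ = 30.36°  ✓
  (2,6): δ = 23.78°  ✓
  (3,4): δ = 133.77°  ·
  (3,5): δ = 100.34°  ·
  (3,6): δ = 46.20°  ·
  (4,5): δ = 146.56°  ·
  (4,6): δ = 92.43°  ·
  (5,6): δ = 125.87°  ·
antipodal pairs: 6

count = 6; pairs: (0,3), (0,4), (1,4), (1,5), (2,5), (2,6)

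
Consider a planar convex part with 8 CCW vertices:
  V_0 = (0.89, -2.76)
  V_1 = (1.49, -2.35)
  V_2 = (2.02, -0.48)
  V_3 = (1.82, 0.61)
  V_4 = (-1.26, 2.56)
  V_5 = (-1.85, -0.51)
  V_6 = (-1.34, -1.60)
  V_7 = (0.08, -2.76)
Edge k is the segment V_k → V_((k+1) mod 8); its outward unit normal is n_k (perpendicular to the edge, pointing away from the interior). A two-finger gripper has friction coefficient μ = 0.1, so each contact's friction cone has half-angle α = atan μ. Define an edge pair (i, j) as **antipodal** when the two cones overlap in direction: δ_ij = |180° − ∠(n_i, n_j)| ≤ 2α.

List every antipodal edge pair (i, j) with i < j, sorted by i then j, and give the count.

α = atan 0.1 = 5.71°;  2α = 11.42°
n_0 = (+0.5642, -0.8256)
n_1 = (+0.9621, -0.2727)
n_2 = (+0.9836, +0.1805)
n_3 = (+0.5349, +0.8449)
n_4 = (-0.9820, +0.1887)
n_5 = (-0.9058, -0.4238)
n_6 = (-0.6326, -0.7744)
n_7 = (+0.0000, -1.0000)
  (0,1): δ = 140.17°  ·
  (0,2): δ = 113.95°  ·
  (0,3): δ = 66.68°  ·
  (0,4): δ = 44.78°  ·
  (0,5): δ = 80.73°  ·
  (0,6): δ = 106.41°  ·
  (0,7): δ = 145.65°  ·
  (1,2): δ = 153.78°  ·
  (1,3): δ = 106.51°  ·
  (1,4): δ = 4.95°  ✓
  (1,5): δ = 40.90°  ·
  (1,6): δ = 66.58°  ·
  (1,7): δ = 105.82°  ·
  (2,3): δ = 132.74°  ·
  (2,4): δ = 21.28°  ·
  (2,5): δ = 14.68°  ·
  (2,6): δ = 40.36°  ·
  (2,7): δ = 79.60°  ·
  (3,4): δ = 68.54°  ·
  (3,5): δ = 32.59°  ·
  (3,6): δ = 6.91°  ✓
  (3,7): δ = 32.34°  ·
  (4,5): δ = 144.05°  ·
  (4,6): δ = 118.37°  ·
  (4,7): δ = 79.12°  ·
  (5,6): δ = 154.32°  ·
  (5,7): δ = 115.07°  ·
  (6,7): δ = 140.75°  ·
antipodal pairs: 2

count = 2; pairs: (1,4), (3,6)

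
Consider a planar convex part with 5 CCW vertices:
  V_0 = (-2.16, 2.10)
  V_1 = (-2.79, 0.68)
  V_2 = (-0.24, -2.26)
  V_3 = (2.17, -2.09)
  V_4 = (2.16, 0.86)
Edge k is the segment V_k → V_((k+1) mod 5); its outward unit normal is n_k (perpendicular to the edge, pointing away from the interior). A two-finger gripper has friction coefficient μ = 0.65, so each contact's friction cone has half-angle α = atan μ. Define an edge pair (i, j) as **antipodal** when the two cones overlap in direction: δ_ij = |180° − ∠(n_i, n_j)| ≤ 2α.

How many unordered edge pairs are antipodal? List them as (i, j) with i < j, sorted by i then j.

count = 5; pairs: (0,2), (0,3), (1,3), (1,4), (2,4)

α = atan 0.65 = 33.02°;  2α = 66.05°
n_0 = (-0.9141, +0.4055)
n_1 = (-0.7554, -0.6552)
n_2 = (+0.0704, -0.9975)
n_3 = (+1.0000, +0.0034)
n_4 = (+0.2759, +0.9612)
  (0,1): δ = 115.14°  ·
  (0,2): δ = 62.04°  ✓
  (0,3): δ = 24.12°  ✓
  (0,4): δ = 97.91°  ·
  (1,2): δ = 126.90°  ·
  (1,3): δ = 40.74°  ✓
  (1,4): δ = 33.05°  ✓
  (2,3): δ = 93.84°  ·
  (2,4): δ = 20.05°  ✓
  (3,4): δ = 106.21°  ·
antipodal pairs: 5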